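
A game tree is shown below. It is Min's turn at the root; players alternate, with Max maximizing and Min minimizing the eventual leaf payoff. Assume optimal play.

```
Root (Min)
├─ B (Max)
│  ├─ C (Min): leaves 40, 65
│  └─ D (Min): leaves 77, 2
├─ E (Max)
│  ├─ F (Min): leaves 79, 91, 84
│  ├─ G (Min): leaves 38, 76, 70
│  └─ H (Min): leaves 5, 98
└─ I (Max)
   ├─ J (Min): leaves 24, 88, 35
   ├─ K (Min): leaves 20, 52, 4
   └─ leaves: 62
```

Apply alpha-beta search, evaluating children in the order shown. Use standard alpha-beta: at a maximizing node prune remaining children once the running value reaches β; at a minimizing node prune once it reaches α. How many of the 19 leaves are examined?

C [α=-∞,β=+∞]: v=40
D [α=40,β=+∞]: v=2
B [α=-∞,β=+∞]: v=40
F [α=-∞,β=40]: v=79
E [α=-∞,β=40]: v=79 after child 1 ≥ β → β-cutoff, skip 2
J [α=-∞,β=40]: v=24
K [α=24,β=40]: v=20 after child 1 ≤ α → α-cutoff, skip 2
I [α=-∞,β=40]: v=62
Root [α=-∞,β=+∞]: v=40
Leaves evaluated: 12 of 19.

12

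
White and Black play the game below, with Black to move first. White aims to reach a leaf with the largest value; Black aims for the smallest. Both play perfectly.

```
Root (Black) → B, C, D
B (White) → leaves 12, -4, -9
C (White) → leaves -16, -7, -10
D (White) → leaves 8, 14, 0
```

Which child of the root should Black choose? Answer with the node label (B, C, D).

B (White): max(12, -4, -9) = 12
C (White): max(-16, -7, -10) = -7
D (White): max(8, 14, 0) = 14
Root (Black): min(12, -7, 14) = -7
Black picks the child with the lowest value: C (value -7).

C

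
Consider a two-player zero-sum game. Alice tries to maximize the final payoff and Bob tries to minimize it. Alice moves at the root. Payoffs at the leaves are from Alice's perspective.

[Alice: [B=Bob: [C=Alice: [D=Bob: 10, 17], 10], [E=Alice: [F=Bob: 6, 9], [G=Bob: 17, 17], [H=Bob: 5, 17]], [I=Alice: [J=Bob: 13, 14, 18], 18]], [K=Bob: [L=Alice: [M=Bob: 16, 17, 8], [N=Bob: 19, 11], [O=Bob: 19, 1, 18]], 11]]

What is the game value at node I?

J: min(13, 14, 18) = 13
I: max(13, 18) = 18

18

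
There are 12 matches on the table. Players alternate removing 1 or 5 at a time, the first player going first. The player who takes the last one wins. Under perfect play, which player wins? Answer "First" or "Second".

Compute winning (W) and losing (L) positions by backward induction:
i:   0  1  2  3  4  5  6  7  8  9 10 11 12
     L  W  L  W  L  W  L  W  L  W  L  W  L
Position 12 is L, so the second player wins.

Second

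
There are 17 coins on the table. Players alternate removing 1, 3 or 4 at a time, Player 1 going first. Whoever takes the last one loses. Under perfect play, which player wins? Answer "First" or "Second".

Compute winning (W) and losing (L) positions by backward induction:
i:   0  1  2  3  4  5  6  7  8  9 10 11 12 13 14 15 16 17
     W  L  W  L  W  W  W  W  L  W  L  W  W  W  W  L  W  L
Position 17 is L, so the second player wins.

Second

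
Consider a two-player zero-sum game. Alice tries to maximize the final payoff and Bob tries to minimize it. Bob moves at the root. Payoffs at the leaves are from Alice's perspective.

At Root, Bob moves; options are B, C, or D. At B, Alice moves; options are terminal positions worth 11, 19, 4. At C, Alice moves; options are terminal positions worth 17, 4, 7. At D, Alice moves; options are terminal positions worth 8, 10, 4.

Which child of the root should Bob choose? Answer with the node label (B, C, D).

B (Alice): max(11, 19, 4) = 19
C (Alice): max(17, 4, 7) = 17
D (Alice): max(8, 10, 4) = 10
Root (Bob): min(19, 17, 10) = 10
Bob picks the child with the lowest value: D (value 10).

D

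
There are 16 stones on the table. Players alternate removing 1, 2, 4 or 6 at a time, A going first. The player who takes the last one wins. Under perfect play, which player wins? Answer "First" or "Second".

Mark each pile size as W (mover wins) or L (mover loses):
i:   0  1  2  3  4  5  6  7  8  9 10 11 12 13 14 15 16
     L  W  W  L  W  W  W  W  L  W  W  L  W  W  W  W  L
Position 16 is L, so the second player wins.

Second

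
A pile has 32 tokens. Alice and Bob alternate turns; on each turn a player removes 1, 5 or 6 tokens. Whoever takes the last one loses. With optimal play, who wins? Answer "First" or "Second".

W/L table (W = player to move can force a win):
i:   0  1  2  3  4  5  6  7  8  9 10 11 12 13 14 15 16 17 18 19 20 21 22 23 24 25 26 27 28 29 30 31 32
     W  L  W  L  W  L  W  W  W  W  W  W  L  W  L  W  L  W  W  W  W  W  W  L  W  L  W  L  W  W  W  W  W
Position 32 is W, so the first player wins.

First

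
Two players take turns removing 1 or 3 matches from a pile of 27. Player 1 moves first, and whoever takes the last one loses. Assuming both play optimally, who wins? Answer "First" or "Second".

Compute winning (W) and losing (L) positions by backward induction:
i:   0  1  2  3  4  5  6  7  8  9 10 11 12 13 14 15 16 17 18 19 20 21 22 23 24 25 26 27
     W  L  W  L  W  L  W  L  W  L  W  L  W  L  W  L  W  L  W  L  W  L  W  L  W  L  W  L
Position 27 is L, so the second player wins.

Second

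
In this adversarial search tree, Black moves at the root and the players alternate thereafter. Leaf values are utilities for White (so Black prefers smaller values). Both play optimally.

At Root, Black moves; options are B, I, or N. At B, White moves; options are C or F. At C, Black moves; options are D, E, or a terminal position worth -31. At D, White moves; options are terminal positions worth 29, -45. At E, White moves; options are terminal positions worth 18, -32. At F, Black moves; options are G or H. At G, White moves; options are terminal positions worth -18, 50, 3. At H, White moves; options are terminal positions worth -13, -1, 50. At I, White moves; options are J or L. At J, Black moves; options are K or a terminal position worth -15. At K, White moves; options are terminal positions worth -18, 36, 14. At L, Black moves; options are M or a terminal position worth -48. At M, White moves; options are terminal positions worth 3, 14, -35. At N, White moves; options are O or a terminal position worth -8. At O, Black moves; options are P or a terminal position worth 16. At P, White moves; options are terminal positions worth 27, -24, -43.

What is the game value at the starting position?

-15

D (White): max(29, -45) = 29
E (White): max(18, -32) = 18
C (Black): min(29, 18, -31) = -31
G (White): max(-18, 50, 3) = 50
H (White): max(-13, -1, 50) = 50
F (Black): min(50, 50) = 50
B (White): max(-31, 50) = 50
K (White): max(-18, 36, 14) = 36
J (Black): min(36, -15) = -15
M (White): max(3, 14, -35) = 14
L (Black): min(14, -48) = -48
I (White): max(-15, -48) = -15
P (White): max(27, -24, -43) = 27
O (Black): min(27, 16) = 16
N (White): max(16, -8) = 16
Root (Black): min(50, -15, 16) = -15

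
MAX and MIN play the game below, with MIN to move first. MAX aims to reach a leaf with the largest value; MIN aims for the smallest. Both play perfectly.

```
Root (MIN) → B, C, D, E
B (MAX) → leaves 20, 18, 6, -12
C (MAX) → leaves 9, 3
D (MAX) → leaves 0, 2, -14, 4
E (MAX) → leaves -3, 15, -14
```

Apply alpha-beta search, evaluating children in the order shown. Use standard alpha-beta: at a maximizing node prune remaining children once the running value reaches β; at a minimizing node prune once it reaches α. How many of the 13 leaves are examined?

B [α=-∞,β=+∞]: v=20
C [α=-∞,β=20]: v=9
D [α=-∞,β=9]: v=4
E [α=-∞,β=4]: v=15 after child 2 ≥ β → β-cutoff, skip 1
Root [α=-∞,β=+∞]: v=4
Leaves evaluated: 12 of 13.

12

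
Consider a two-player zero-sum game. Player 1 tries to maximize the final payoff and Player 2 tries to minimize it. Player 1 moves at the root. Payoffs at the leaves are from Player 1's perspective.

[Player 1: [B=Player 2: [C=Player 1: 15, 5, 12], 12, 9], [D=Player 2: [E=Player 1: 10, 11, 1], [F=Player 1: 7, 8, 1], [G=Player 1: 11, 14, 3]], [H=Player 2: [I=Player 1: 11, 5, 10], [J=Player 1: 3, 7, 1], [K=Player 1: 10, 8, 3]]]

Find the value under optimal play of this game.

C (Player 1): max(15, 5, 12) = 15
B (Player 2): min(15, 12, 9) = 9
E (Player 1): max(10, 11, 1) = 11
F (Player 1): max(7, 8, 1) = 8
G (Player 1): max(11, 14, 3) = 14
D (Player 2): min(11, 8, 14) = 8
I (Player 1): max(11, 5, 10) = 11
J (Player 1): max(3, 7, 1) = 7
K (Player 1): max(10, 8, 3) = 10
H (Player 2): min(11, 7, 10) = 7
Root (Player 1): max(9, 8, 7) = 9

9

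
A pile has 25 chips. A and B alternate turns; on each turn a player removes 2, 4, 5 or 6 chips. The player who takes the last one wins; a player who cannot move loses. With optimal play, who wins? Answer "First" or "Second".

Second

Positions where the player to move wins (W) vs loses (L):
i:   0  1  2  3  4  5  6  7  8  9 10 11 12 13 14 15 16 17 18 19 20 21 22 23 24 25
     L  L  W  W  W  W  W  W  L  L  W  W  W  W  W  W  L  L  W  W  W  W  W  W  L  L
Position 25 is L, so the second player wins.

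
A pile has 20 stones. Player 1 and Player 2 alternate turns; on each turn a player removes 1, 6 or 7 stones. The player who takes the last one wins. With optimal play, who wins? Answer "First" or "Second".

First

Positions where the player to move wins (W) vs loses (L):
i:   0  1  2  3  4  5  6  7  8  9 10 11 12 13 14 15 16 17 18 19 20
     L  W  L  W  L  W  W  W  W  W  W  W  L  W  L  W  L  W  W  W  W
Position 20 is W, so the first player wins.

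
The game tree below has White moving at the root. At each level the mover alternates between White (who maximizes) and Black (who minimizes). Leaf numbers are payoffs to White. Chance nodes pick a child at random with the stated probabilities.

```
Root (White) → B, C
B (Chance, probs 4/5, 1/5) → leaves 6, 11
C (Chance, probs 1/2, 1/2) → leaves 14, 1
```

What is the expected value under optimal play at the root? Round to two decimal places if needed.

7.5

B (Chance): 4/5·6 + 1/5·11 = 7
C (Chance): 1/2·14 + 1/2·1 = 7.5
Root (White): max(7, 7.5) = 7.5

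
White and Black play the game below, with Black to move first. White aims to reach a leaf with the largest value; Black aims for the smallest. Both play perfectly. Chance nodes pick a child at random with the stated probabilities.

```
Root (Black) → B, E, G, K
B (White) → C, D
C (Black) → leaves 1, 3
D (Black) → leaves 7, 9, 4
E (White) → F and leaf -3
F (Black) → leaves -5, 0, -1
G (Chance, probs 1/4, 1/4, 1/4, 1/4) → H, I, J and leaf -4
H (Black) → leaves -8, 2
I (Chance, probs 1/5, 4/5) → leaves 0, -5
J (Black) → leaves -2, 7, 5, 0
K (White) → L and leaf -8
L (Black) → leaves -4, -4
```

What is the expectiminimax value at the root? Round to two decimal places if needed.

-4.5

C (Black): min(1, 3) = 1
D (Black): min(7, 9, 4) = 4
B (White): max(1, 4) = 4
F (Black): min(-5, 0, -1) = -5
E (White): max(-5, -3) = -3
H (Black): min(-8, 2) = -8
I (Chance): 1/5·0 + 4/5·-5 = -4
J (Black): min(-2, 7, 5, 0) = -2
G (Chance): 1/4·-8 + 1/4·-4 + 1/4·-2 + 1/4·-4 = -4.5
L (Black): min(-4, -4) = -4
K (White): max(-4, -8) = -4
Root (Black): min(4, -3, -4.5, -4) = -4.5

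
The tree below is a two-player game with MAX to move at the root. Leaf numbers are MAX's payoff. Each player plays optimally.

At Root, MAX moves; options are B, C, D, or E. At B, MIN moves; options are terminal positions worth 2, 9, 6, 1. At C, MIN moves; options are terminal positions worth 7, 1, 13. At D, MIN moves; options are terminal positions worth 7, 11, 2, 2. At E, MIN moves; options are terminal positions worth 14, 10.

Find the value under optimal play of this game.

10

B (MIN): min(2, 9, 6, 1) = 1
C (MIN): min(7, 1, 13) = 1
D (MIN): min(7, 11, 2, 2) = 2
E (MIN): min(14, 10) = 10
Root (MAX): max(1, 1, 2, 10) = 10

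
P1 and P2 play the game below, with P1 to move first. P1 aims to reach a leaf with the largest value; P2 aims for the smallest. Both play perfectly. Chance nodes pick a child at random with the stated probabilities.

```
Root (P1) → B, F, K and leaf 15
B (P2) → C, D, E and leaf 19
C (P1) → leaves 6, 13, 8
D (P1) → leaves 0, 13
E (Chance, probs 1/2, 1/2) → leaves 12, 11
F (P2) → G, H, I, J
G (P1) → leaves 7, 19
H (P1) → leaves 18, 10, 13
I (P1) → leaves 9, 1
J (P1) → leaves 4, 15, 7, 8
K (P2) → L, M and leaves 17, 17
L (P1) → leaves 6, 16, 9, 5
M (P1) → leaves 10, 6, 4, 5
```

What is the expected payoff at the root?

C (P1): max(6, 13, 8) = 13
D (P1): max(0, 13) = 13
E (Chance): 1/2·12 + 1/2·11 = 11.5
B (P2): min(13, 13, 11.5, 19) = 11.5
G (P1): max(7, 19) = 19
H (P1): max(18, 10, 13) = 18
I (P1): max(9, 1) = 9
J (P1): max(4, 15, 7, 8) = 15
F (P2): min(19, 18, 9, 15) = 9
L (P1): max(6, 16, 9, 5) = 16
M (P1): max(10, 6, 4, 5) = 10
K (P2): min(16, 10, 17, 17) = 10
Root (P1): max(11.5, 9, 10, 15) = 15

15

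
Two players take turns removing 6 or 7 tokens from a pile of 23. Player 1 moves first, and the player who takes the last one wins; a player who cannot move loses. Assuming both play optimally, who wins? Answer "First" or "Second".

First

Compute winning (W) and losing (L) positions by backward induction:
i:   0  1  2  3  4  5  6  7  8  9 10 11 12 13 14 15 16 17 18 19 20 21 22 23
     L  L  L  L  L  L  W  W  W  W  W  W  W  L  L  L  L  L  L  W  W  W  W  W
Position 23 is W, so the first player wins.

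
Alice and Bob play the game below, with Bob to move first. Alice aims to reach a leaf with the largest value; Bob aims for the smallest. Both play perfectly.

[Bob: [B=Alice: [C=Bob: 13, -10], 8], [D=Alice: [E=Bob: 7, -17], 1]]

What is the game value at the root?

1

C (Bob): min(13, -10) = -10
B (Alice): max(-10, 8) = 8
E (Bob): min(7, -17) = -17
D (Alice): max(-17, 1) = 1
Root (Bob): min(8, 1) = 1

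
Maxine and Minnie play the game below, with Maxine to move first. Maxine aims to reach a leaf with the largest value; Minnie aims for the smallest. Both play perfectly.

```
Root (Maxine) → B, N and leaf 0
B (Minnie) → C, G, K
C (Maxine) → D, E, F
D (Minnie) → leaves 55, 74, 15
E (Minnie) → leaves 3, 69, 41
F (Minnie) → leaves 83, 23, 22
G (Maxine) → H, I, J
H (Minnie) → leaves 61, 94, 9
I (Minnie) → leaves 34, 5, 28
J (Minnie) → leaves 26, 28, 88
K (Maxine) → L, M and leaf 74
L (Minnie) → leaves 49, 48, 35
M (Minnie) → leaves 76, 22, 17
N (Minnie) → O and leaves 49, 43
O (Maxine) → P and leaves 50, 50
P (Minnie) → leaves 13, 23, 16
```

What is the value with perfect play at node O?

50

P: min(13, 23, 16) = 13
O: max(13, 50, 50) = 50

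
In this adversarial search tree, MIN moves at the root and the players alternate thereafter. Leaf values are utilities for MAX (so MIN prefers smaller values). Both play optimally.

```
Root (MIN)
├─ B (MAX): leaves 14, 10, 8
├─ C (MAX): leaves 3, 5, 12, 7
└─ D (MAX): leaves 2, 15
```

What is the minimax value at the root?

B (MAX): max(14, 10, 8) = 14
C (MAX): max(3, 5, 12, 7) = 12
D (MAX): max(2, 15) = 15
Root (MIN): min(14, 12, 15) = 12

12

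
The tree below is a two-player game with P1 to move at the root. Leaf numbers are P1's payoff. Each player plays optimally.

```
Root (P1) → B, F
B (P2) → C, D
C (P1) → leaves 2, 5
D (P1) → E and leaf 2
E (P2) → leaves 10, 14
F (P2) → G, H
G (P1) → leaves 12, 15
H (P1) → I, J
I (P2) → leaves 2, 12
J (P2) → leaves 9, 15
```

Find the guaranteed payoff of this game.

9

C (P1): max(2, 5) = 5
E (P2): min(10, 14) = 10
D (P1): max(10, 2) = 10
B (P2): min(5, 10) = 5
G (P1): max(12, 15) = 15
I (P2): min(2, 12) = 2
J (P2): min(9, 15) = 9
H (P1): max(2, 9) = 9
F (P2): min(15, 9) = 9
Root (P1): max(5, 9) = 9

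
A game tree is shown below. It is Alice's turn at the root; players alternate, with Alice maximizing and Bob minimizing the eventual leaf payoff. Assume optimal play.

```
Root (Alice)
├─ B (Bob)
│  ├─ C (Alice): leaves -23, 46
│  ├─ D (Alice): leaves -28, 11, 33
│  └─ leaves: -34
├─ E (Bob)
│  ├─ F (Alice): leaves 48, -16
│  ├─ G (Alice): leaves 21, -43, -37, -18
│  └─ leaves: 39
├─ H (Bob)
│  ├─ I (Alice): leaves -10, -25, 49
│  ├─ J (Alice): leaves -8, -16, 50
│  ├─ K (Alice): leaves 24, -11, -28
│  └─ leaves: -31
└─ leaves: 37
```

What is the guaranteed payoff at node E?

21

F: max(48, -16) = 48
G: max(21, -43, -37, -18) = 21
E: min(48, 21, 39) = 21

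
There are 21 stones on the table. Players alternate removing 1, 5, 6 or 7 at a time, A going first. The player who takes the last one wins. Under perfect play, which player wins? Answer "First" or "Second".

First

W/L table (W = player to move can force a win):
i:   0  1  2  3  4  5  6  7  8  9 10 11 12 13 14 15 16 17 18 19 20 21
     L  W  L  W  L  W  W  W  W  W  W  W  L  W  L  W  L  W  W  W  W  W
Position 21 is W, so the first player wins.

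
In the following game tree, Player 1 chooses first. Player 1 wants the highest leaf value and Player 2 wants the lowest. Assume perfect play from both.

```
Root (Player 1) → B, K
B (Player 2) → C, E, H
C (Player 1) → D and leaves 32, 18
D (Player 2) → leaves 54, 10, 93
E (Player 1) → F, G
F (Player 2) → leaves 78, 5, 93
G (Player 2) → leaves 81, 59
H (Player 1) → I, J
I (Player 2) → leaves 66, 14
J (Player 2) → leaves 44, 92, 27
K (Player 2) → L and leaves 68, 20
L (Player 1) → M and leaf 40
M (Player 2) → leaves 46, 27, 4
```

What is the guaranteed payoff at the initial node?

27

D (Player 2): min(54, 10, 93) = 10
C (Player 1): max(10, 32, 18) = 32
F (Player 2): min(78, 5, 93) = 5
G (Player 2): min(81, 59) = 59
E (Player 1): max(5, 59) = 59
I (Player 2): min(66, 14) = 14
J (Player 2): min(44, 92, 27) = 27
H (Player 1): max(14, 27) = 27
B (Player 2): min(32, 59, 27) = 27
M (Player 2): min(46, 27, 4) = 4
L (Player 1): max(4, 40) = 40
K (Player 2): min(40, 68, 20) = 20
Root (Player 1): max(27, 20) = 27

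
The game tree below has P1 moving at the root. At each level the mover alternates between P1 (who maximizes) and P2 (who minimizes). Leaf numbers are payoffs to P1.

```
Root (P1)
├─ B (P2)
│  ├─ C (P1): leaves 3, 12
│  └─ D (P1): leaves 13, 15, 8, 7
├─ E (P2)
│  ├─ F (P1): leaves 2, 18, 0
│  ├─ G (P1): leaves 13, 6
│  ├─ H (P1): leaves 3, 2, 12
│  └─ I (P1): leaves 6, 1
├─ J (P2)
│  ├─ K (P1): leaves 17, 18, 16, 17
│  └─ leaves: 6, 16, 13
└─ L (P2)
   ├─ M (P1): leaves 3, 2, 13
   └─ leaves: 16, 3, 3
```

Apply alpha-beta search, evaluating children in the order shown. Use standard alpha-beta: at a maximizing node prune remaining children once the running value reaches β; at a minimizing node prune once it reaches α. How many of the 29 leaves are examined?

21

C [α=-∞,β=+∞]: v=12
D [α=-∞,β=12]: v=13 after child 1 ≥ β → β-cutoff, skip 3
B [α=-∞,β=+∞]: v=12
F [α=12,β=+∞]: v=18
G [α=12,β=18]: v=13
H [α=12,β=13]: v=12
E [α=12,β=+∞]: v=12 after child 3 ≤ α → α-cutoff, skip 1
K [α=12,β=+∞]: v=18
J [α=12,β=+∞]: v=6 after child 2 ≤ α → α-cutoff, skip 2
M [α=12,β=+∞]: v=13
L [α=12,β=+∞]: v=3 after child 3 ≤ α → α-cutoff, skip 1
Root [α=-∞,β=+∞]: v=12
Leaves evaluated: 21 of 29.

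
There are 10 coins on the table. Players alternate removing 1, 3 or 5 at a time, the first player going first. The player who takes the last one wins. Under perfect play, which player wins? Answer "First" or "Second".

Positions where the player to move wins (W) vs loses (L):
i:   0  1  2  3  4  5  6  7  8  9 10
     L  W  L  W  L  W  L  W  L  W  L
Position 10 is L, so the second player wins.

Second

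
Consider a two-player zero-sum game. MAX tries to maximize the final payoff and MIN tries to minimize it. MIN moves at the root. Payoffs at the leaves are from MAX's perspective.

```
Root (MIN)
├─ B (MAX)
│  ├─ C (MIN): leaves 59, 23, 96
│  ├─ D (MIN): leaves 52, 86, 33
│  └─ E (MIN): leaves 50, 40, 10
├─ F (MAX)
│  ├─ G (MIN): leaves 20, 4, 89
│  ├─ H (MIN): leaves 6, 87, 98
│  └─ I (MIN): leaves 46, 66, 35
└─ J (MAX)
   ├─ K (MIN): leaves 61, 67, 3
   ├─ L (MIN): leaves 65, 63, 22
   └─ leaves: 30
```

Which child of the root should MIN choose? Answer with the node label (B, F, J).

C (MIN): min(59, 23, 96) = 23
D (MIN): min(52, 86, 33) = 33
E (MIN): min(50, 40, 10) = 10
B (MAX): max(23, 33, 10) = 33
G (MIN): min(20, 4, 89) = 4
H (MIN): min(6, 87, 98) = 6
I (MIN): min(46, 66, 35) = 35
F (MAX): max(4, 6, 35) = 35
K (MIN): min(61, 67, 3) = 3
L (MIN): min(65, 63, 22) = 22
J (MAX): max(3, 22, 30) = 30
Root (MIN): min(33, 35, 30) = 30
MIN picks the child with the lowest value: J (value 30).

J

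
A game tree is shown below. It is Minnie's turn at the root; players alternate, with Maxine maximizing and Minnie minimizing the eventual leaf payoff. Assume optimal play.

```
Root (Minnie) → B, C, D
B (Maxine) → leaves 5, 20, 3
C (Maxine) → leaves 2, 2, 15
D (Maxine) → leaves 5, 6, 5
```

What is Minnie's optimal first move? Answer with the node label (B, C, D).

D

B (Maxine): max(5, 20, 3) = 20
C (Maxine): max(2, 2, 15) = 15
D (Maxine): max(5, 6, 5) = 6
Root (Minnie): min(20, 15, 6) = 6
Minnie picks the child with the lowest value: D (value 6).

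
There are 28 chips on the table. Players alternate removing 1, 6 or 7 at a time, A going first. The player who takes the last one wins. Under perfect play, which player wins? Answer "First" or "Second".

Second

Mark each pile size as W (mover wins) or L (mover loses):
i:   0  1  2  3  4  5  6  7  8  9 10 11 12 13 14 15 16 17 18 19 20 21 22 23 24 25 26 27 28
     L  W  L  W  L  W  W  W  W  W  W  W  L  W  L  W  L  W  W  W  W  W  W  W  L  W  L  W  L
Position 28 is L, so the second player wins.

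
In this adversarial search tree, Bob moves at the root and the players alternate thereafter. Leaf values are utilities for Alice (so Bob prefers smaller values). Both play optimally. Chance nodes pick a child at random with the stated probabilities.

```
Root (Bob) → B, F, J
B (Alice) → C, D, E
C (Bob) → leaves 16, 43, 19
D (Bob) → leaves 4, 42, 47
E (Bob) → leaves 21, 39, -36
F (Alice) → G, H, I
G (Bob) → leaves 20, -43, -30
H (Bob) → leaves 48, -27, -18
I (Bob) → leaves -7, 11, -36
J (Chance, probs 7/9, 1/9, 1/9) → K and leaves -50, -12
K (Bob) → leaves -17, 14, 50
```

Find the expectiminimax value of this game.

C (Bob): min(16, 43, 19) = 16
D (Bob): min(4, 42, 47) = 4
E (Bob): min(21, 39, -36) = -36
B (Alice): max(16, 4, -36) = 16
G (Bob): min(20, -43, -30) = -43
H (Bob): min(48, -27, -18) = -27
I (Bob): min(-7, 11, -36) = -36
F (Alice): max(-43, -27, -36) = -27
K (Bob): min(-17, 14, 50) = -17
J (Chance): 7/9·-17 + 1/9·-50 + 1/9·-12 = -20.11
Root (Bob): min(16, -27, -20.11) = -27

-27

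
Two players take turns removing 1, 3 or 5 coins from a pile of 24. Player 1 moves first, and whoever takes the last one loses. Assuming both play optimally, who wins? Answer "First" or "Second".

Compute winning (W) and losing (L) positions by backward induction:
i:   0  1  2  3  4  5  6  7  8  9 10 11 12 13 14 15 16 17 18 19 20 21 22 23 24
     W  L  W  L  W  L  W  L  W  L  W  L  W  L  W  L  W  L  W  L  W  L  W  L  W
Position 24 is W, so the first player wins.

First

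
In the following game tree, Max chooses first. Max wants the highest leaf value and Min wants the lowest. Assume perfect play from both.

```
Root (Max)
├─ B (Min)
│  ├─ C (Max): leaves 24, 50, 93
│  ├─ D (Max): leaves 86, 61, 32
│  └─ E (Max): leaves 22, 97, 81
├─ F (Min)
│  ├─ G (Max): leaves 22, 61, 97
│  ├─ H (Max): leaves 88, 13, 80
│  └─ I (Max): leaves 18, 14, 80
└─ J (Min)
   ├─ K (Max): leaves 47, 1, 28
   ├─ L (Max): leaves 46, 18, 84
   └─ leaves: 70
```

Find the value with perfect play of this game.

C (Max): max(24, 50, 93) = 93
D (Max): max(86, 61, 32) = 86
E (Max): max(22, 97, 81) = 97
B (Min): min(93, 86, 97) = 86
G (Max): max(22, 61, 97) = 97
H (Max): max(88, 13, 80) = 88
I (Max): max(18, 14, 80) = 80
F (Min): min(97, 88, 80) = 80
K (Max): max(47, 1, 28) = 47
L (Max): max(46, 18, 84) = 84
J (Min): min(47, 84, 70) = 47
Root (Max): max(86, 80, 47) = 86

86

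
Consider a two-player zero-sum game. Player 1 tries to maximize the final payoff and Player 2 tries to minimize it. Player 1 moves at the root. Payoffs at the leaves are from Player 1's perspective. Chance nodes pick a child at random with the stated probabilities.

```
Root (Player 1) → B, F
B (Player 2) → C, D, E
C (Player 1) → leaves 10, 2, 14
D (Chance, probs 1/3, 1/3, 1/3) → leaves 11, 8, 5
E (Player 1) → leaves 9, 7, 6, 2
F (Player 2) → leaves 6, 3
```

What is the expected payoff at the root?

C (Player 1): max(10, 2, 14) = 14
D (Chance): 1/3·11 + 1/3·8 + 1/3·5 = 8
E (Player 1): max(9, 7, 6, 2) = 9
B (Player 2): min(14, 8, 9) = 8
F (Player 2): min(6, 3) = 3
Root (Player 1): max(8, 3) = 8

8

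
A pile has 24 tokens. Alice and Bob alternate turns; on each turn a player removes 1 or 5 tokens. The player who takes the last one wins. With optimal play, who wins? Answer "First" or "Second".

Compute winning (W) and losing (L) positions by backward induction:
i:   0  1  2  3  4  5  6  7  8  9 10 11 12 13 14 15 16 17 18 19 20 21 22 23 24
     L  W  L  W  L  W  L  W  L  W  L  W  L  W  L  W  L  W  L  W  L  W  L  W  L
Position 24 is L, so the second player wins.

Second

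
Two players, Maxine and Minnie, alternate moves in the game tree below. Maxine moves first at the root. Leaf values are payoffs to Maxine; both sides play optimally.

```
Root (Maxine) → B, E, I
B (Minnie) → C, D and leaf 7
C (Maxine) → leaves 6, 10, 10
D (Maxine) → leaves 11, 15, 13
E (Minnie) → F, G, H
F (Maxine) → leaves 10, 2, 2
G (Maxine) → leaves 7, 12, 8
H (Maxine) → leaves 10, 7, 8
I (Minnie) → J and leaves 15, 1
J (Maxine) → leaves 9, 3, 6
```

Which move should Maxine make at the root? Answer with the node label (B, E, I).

C (Maxine): max(6, 10, 10) = 10
D (Maxine): max(11, 15, 13) = 15
B (Minnie): min(10, 15, 7) = 7
F (Maxine): max(10, 2, 2) = 10
G (Maxine): max(7, 12, 8) = 12
H (Maxine): max(10, 7, 8) = 10
E (Minnie): min(10, 12, 10) = 10
J (Maxine): max(9, 3, 6) = 9
I (Minnie): min(9, 15, 1) = 1
Root (Maxine): max(7, 10, 1) = 10
Maxine picks the child with the highest value: E (value 10).

E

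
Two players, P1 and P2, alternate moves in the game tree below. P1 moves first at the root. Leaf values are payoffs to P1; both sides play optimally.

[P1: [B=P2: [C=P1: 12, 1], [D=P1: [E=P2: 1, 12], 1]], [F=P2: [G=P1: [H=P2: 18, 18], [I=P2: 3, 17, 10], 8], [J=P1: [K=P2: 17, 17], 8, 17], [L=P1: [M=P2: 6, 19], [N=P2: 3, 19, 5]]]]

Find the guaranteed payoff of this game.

6

C (P1): max(12, 1) = 12
E (P2): min(1, 12) = 1
D (P1): max(1, 1) = 1
B (P2): min(12, 1) = 1
H (P2): min(18, 18) = 18
I (P2): min(3, 17, 10) = 3
G (P1): max(18, 3, 8) = 18
K (P2): min(17, 17) = 17
J (P1): max(17, 8, 17) = 17
M (P2): min(6, 19) = 6
N (P2): min(3, 19, 5) = 3
L (P1): max(6, 3) = 6
F (P2): min(18, 17, 6) = 6
Root (P1): max(1, 6) = 6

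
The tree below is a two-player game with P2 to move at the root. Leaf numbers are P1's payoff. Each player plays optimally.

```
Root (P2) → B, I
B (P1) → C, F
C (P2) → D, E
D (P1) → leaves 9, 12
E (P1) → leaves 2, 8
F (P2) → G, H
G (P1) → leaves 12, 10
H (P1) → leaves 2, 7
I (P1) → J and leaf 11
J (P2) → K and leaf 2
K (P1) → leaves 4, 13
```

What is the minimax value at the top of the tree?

8

D (P1): max(9, 12) = 12
E (P1): max(2, 8) = 8
C (P2): min(12, 8) = 8
G (P1): max(12, 10) = 12
H (P1): max(2, 7) = 7
F (P2): min(12, 7) = 7
B (P1): max(8, 7) = 8
K (P1): max(4, 13) = 13
J (P2): min(13, 2) = 2
I (P1): max(2, 11) = 11
Root (P2): min(8, 11) = 8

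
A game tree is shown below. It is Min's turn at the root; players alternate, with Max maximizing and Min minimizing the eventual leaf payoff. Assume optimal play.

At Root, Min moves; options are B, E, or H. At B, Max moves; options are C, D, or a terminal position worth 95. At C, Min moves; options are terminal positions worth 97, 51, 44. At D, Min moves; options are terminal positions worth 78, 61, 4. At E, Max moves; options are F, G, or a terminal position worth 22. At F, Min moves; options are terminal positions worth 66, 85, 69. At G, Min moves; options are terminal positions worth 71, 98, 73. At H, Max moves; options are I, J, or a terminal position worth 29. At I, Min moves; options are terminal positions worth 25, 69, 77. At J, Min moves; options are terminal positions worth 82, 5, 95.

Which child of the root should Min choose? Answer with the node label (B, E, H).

H

C (Min): min(97, 51, 44) = 44
D (Min): min(78, 61, 4) = 4
B (Max): max(44, 4, 95) = 95
F (Min): min(66, 85, 69) = 66
G (Min): min(71, 98, 73) = 71
E (Max): max(66, 71, 22) = 71
I (Min): min(25, 69, 77) = 25
J (Min): min(82, 5, 95) = 5
H (Max): max(25, 5, 29) = 29
Root (Min): min(95, 71, 29) = 29
Min picks the child with the lowest value: H (value 29).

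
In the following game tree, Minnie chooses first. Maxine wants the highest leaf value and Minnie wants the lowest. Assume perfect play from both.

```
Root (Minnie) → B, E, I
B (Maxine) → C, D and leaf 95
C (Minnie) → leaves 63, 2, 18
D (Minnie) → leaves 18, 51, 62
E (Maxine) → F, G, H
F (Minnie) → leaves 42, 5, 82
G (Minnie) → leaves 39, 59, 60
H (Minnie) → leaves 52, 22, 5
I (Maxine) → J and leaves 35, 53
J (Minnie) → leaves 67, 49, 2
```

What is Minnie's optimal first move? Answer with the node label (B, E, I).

E

C (Minnie): min(63, 2, 18) = 2
D (Minnie): min(18, 51, 62) = 18
B (Maxine): max(2, 18, 95) = 95
F (Minnie): min(42, 5, 82) = 5
G (Minnie): min(39, 59, 60) = 39
H (Minnie): min(52, 22, 5) = 5
E (Maxine): max(5, 39, 5) = 39
J (Minnie): min(67, 49, 2) = 2
I (Maxine): max(2, 35, 53) = 53
Root (Minnie): min(95, 39, 53) = 39
Minnie picks the child with the lowest value: E (value 39).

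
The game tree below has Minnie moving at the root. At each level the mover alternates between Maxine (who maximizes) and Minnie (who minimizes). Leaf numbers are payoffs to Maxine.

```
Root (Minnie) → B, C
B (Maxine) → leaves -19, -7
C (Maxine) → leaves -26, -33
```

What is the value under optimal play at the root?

-26

B (Maxine): max(-19, -7) = -7
C (Maxine): max(-26, -33) = -26
Root (Minnie): min(-7, -26) = -26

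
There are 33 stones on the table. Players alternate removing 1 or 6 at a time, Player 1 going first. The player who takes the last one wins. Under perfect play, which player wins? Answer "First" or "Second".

Mark each pile size as W (mover wins) or L (mover loses):
i:   0  1  2  3  4  5  6  7  8  9 10 11 12 13 14 15 16 17 18 19 20 21 22 23 24 25 26 27 28 29 30 31 32 33
     L  W  L  W  L  W  W  L  W  L  W  L  W  W  L  W  L  W  L  W  W  L  W  L  W  L  W  W  L  W  L  W  L  W
Position 33 is W, so the first player wins.

First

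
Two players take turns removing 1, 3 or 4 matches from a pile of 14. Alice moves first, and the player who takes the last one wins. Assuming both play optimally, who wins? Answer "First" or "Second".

Second

Mark each pile size as W (mover wins) or L (mover loses):
i:   0  1  2  3  4  5  6  7  8  9 10 11 12 13 14
     L  W  L  W  W  W  W  L  W  L  W  W  W  W  L
Position 14 is L, so the second player wins.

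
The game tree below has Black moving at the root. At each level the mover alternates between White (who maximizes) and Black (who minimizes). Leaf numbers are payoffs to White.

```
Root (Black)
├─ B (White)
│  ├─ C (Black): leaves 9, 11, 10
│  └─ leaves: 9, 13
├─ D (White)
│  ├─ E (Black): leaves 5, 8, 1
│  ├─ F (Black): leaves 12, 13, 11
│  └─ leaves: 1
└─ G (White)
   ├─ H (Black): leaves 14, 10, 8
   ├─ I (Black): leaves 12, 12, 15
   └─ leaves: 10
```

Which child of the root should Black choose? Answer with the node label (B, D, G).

D

C (Black): min(9, 11, 10) = 9
B (White): max(9, 9, 13) = 13
E (Black): min(5, 8, 1) = 1
F (Black): min(12, 13, 11) = 11
D (White): max(1, 11, 1) = 11
H (Black): min(14, 10, 8) = 8
I (Black): min(12, 12, 15) = 12
G (White): max(8, 12, 10) = 12
Root (Black): min(13, 11, 12) = 11
Black picks the child with the lowest value: D (value 11).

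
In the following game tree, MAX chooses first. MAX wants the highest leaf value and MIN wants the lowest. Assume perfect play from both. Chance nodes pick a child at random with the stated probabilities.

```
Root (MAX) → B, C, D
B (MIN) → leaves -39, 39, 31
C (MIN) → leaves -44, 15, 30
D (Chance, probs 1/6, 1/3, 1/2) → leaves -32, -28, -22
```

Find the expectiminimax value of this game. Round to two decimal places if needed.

-25.67

B (MIN): min(-39, 39, 31) = -39
C (MIN): min(-44, 15, 30) = -44
D (Chance): 1/6·-32 + 1/3·-28 + 1/2·-22 = -25.67
Root (MAX): max(-39, -44, -25.67) = -25.67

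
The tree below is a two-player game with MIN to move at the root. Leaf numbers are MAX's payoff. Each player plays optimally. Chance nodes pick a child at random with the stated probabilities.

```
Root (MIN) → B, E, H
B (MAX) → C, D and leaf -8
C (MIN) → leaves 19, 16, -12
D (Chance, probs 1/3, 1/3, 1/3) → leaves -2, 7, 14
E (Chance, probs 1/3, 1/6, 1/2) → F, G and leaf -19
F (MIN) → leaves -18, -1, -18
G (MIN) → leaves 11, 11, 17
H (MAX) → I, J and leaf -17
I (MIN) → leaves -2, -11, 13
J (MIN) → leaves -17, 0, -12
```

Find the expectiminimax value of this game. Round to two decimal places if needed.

C (MIN): min(19, 16, -12) = -12
D (Chance): 1/3·-2 + 1/3·7 + 1/3·14 = 6.33
B (MAX): max(-12, 6.33, -8) = 6.33
F (MIN): min(-18, -1, -18) = -18
G (MIN): min(11, 11, 17) = 11
E (Chance): 1/3·-18 + 1/6·11 + 1/2·-19 = -13.67
I (MIN): min(-2, -11, 13) = -11
J (MIN): min(-17, 0, -12) = -17
H (MAX): max(-11, -17, -17) = -11
Root (MIN): min(6.33, -13.67, -11) = -13.67

-13.67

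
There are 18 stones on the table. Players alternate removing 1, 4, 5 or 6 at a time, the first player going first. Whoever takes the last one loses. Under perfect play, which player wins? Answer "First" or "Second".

Positions where the player to move wins (W) vs loses (L):
i:   0  1  2  3  4  5  6  7  8  9 10 11 12 13 14 15 16 17 18
     W  L  W  L  W  W  W  W  W  W  L  W  L  W  W  W  W  W  W
Position 18 is W, so the first player wins.

First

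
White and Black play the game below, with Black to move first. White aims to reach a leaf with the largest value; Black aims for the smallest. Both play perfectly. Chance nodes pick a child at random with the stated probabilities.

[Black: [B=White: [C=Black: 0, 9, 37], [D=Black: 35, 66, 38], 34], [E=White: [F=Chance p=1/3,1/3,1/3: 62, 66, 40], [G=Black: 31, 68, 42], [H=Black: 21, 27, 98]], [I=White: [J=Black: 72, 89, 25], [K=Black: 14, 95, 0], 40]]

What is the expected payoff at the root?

C (Black): min(0, 9, 37) = 0
D (Black): min(35, 66, 38) = 35
B (White): max(0, 35, 34) = 35
F (Chance): 1/3·62 + 1/3·66 + 1/3·40 = 56
G (Black): min(31, 68, 42) = 31
H (Black): min(21, 27, 98) = 21
E (White): max(56, 31, 21) = 56
J (Black): min(72, 89, 25) = 25
K (Black): min(14, 95, 0) = 0
I (White): max(25, 0, 40) = 40
Root (Black): min(35, 56, 40) = 35

35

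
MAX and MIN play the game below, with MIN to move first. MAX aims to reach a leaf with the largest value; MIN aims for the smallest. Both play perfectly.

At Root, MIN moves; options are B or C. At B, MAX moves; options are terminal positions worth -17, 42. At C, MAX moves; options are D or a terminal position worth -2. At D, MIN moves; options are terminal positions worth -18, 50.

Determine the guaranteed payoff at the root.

B (MAX): max(-17, 42) = 42
D (MIN): min(-18, 50) = -18
C (MAX): max(-18, -2) = -2
Root (MIN): min(42, -2) = -2

-2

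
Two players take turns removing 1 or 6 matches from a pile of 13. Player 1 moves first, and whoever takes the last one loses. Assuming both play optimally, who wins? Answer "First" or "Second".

W/L table (W = player to move can force a win):
i:   0  1  2  3  4  5  6  7  8  9 10 11 12 13
     W  L  W  L  W  L  W  W  L  W  L  W  L  W
Position 13 is W, so the first player wins.

First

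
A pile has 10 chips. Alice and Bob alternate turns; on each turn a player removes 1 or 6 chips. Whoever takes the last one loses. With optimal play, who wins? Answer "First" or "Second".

Second

Mark each pile size as W (mover wins) or L (mover loses):
i:   0  1  2  3  4  5  6  7  8  9 10
     W  L  W  L  W  L  W  W  L  W  L
Position 10 is L, so the second player wins.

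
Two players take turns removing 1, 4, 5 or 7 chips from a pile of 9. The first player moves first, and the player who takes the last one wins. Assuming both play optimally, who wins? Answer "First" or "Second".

Compute winning (W) and losing (L) positions by backward induction:
i:   0  1  2  3  4  5  6  7  8  9
     L  W  L  W  W  W  W  W  L  W
Position 9 is W, so the first player wins.

First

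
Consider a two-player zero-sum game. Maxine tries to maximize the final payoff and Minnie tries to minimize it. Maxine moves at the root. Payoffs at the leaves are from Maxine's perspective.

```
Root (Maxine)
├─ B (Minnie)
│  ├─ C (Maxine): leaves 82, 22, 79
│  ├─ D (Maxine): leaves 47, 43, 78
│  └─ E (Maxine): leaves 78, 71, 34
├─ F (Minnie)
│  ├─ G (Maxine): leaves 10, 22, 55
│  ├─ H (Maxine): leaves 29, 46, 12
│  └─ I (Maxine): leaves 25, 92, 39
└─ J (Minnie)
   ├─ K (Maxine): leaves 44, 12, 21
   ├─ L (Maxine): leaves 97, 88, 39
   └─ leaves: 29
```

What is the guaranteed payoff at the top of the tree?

C (Maxine): max(82, 22, 79) = 82
D (Maxine): max(47, 43, 78) = 78
E (Maxine): max(78, 71, 34) = 78
B (Minnie): min(82, 78, 78) = 78
G (Maxine): max(10, 22, 55) = 55
H (Maxine): max(29, 46, 12) = 46
I (Maxine): max(25, 92, 39) = 92
F (Minnie): min(55, 46, 92) = 46
K (Maxine): max(44, 12, 21) = 44
L (Maxine): max(97, 88, 39) = 97
J (Minnie): min(44, 97, 29) = 29
Root (Maxine): max(78, 46, 29) = 78

78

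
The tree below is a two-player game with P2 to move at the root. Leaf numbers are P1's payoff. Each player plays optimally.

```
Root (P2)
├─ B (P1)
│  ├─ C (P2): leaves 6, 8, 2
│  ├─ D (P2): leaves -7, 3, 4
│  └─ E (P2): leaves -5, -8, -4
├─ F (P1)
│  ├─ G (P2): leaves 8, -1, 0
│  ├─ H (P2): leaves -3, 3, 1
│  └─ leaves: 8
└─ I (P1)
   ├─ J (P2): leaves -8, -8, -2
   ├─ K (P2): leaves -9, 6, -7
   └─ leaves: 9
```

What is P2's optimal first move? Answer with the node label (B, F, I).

C (P2): min(6, 8, 2) = 2
D (P2): min(-7, 3, 4) = -7
E (P2): min(-5, -8, -4) = -8
B (P1): max(2, -7, -8) = 2
G (P2): min(8, -1, 0) = -1
H (P2): min(-3, 3, 1) = -3
F (P1): max(-1, -3, 8) = 8
J (P2): min(-8, -8, -2) = -8
K (P2): min(-9, 6, -7) = -9
I (P1): max(-8, -9, 9) = 9
Root (P2): min(2, 8, 9) = 2
P2 picks the child with the lowest value: B (value 2).

B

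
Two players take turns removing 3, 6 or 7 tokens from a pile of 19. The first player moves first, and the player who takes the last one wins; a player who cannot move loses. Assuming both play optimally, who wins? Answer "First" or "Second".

First

Mark each pile size as W (mover wins) or L (mover loses):
i:   0  1  2  3  4  5  6  7  8  9 10 11 12 13 14 15 16 17 18 19
     L  L  L  W  W  W  W  W  W  W  L  L  L  W  W  W  W  W  W  W
Position 19 is W, so the first player wins.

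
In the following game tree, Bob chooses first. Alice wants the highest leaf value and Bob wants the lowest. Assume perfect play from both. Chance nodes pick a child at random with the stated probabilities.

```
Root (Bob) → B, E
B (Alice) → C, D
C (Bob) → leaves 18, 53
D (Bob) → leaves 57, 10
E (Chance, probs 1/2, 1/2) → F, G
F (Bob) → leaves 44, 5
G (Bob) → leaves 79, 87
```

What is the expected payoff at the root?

C (Bob): min(18, 53) = 18
D (Bob): min(57, 10) = 10
B (Alice): max(18, 10) = 18
F (Bob): min(44, 5) = 5
G (Bob): min(79, 87) = 79
E (Chance): 1/2·5 + 1/2·79 = 42
Root (Bob): min(18, 42) = 18

18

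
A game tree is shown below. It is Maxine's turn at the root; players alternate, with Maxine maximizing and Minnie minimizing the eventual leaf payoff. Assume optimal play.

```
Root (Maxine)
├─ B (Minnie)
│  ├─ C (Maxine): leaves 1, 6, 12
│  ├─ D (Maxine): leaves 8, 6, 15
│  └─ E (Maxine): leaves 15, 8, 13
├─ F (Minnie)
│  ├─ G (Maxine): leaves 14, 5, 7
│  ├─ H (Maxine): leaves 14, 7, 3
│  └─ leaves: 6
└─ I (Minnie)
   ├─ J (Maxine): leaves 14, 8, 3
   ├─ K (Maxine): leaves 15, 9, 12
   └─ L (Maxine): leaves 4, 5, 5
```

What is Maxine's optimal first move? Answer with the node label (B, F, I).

B

C (Maxine): max(1, 6, 12) = 12
D (Maxine): max(8, 6, 15) = 15
E (Maxine): max(15, 8, 13) = 15
B (Minnie): min(12, 15, 15) = 12
G (Maxine): max(14, 5, 7) = 14
H (Maxine): max(14, 7, 3) = 14
F (Minnie): min(14, 14, 6) = 6
J (Maxine): max(14, 8, 3) = 14
K (Maxine): max(15, 9, 12) = 15
L (Maxine): max(4, 5, 5) = 5
I (Minnie): min(14, 15, 5) = 5
Root (Maxine): max(12, 6, 5) = 12
Maxine picks the child with the highest value: B (value 12).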